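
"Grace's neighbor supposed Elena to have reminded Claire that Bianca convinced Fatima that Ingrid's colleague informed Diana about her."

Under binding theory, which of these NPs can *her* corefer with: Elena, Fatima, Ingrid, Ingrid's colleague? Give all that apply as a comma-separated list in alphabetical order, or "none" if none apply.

*her* is a pronoun; Principle B requires it to be free in its binding domain — the clause headed by 'informed'.
— Elena: subject of the clause headed by 'reminded'; c-commands the pronoun but lies outside its binding domain — allowed.
— Fatima: object of the clause headed by 'convinced'; c-commands the pronoun but lies outside its binding domain — allowed.
— Ingrid: possessor inside the subject DP of the clause headed by 'informed'; does not c-command the pronoun — Principle B does not apply; allowed.
— Ingrid's colleague: subject of the clause headed by 'informed'; c-commands the pronoun within its binding domain — blocked (Principle B).

Elena, Fatima, Ingrid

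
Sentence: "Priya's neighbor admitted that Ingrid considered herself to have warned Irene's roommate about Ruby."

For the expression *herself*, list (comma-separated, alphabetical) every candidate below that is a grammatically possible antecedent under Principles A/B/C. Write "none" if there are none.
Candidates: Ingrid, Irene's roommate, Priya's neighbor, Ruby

Ingrid

*herself* is a reflexive; Principle A requires it to be bound within its binding domain — the clause headed by 'considered'.
— Ingrid: subject of the clause headed by 'considered'; c-commands the reflexive within its binding domain — allowed (Principle A).
— Irene's roommate: object of the clause headed by 'warned'; does not c-command the reflexive — cannot bind it (Principle A).
— Priya's neighbor: subject of the matrix clause; c-commands the reflexive but lies outside its binding domain — cannot bind it (Principle A).
— Ruby: second object of the clause headed by 'warned'; does not c-command the reflexive — cannot bind it (Principle A).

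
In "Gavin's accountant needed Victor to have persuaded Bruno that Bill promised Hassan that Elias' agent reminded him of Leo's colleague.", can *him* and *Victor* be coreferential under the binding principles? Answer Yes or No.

*Victor* is an R-expression; Principle C requires it to be free (not bound by any c-commanding expression).
— him: object of the clause headed by 'reminded'; the pronoun does not c-command the R-expression — coreference allowed.

Yes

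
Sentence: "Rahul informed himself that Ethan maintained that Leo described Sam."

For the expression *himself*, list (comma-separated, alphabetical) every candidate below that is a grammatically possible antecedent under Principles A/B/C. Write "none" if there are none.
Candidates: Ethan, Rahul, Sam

*himself* is a reflexive; Principle A requires it to be bound within its binding domain — the matrix clause.
— Ethan: subject of the clause headed by 'maintained'; does not c-command the reflexive — cannot bind it (Principle A).
— Rahul: subject of the matrix clause; c-commands the reflexive within its binding domain — allowed (Principle A).
— Sam: object of the clause headed by 'described'; does not c-command the reflexive — cannot bind it (Principle A).

Rahul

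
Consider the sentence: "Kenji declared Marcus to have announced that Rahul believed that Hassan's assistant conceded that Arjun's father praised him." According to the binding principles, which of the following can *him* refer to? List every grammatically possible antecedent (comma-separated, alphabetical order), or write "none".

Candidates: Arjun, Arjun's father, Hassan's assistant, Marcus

*him* is a pronoun; Principle B requires it to be free in its binding domain — the clause headed by 'praised'.
— Arjun: possessor inside the subject DP of the clause headed by 'praised'; does not c-command the pronoun — Principle B does not apply; allowed.
— Arjun's father: subject of the clause headed by 'praised'; c-commands the pronoun within its binding domain — blocked (Principle B).
— Hassan's assistant: subject of the clause headed by 'conceded'; c-commands the pronoun but lies outside its binding domain — allowed.
— Marcus: subject of the clause headed by 'announced'; c-commands the pronoun but lies outside its binding domain — allowed.

Arjun, Hassan's assistant, Marcus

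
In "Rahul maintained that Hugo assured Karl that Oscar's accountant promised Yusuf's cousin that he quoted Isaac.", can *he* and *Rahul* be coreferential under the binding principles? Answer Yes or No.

Yes

*Rahul* is an R-expression; Principle C requires it to be free (not bound by any c-commanding expression).
— he: subject of the clause headed by 'quoted'; the pronoun does not c-command the R-expression — coreference allowed.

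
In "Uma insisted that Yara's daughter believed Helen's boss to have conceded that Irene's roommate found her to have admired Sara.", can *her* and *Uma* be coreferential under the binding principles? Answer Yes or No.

Yes

*Uma* is an R-expression; Principle C requires it to be free (not bound by any c-commanding expression).
— her: subject of the clause headed by 'admired'; the pronoun does not c-command the R-expression — coreference allowed.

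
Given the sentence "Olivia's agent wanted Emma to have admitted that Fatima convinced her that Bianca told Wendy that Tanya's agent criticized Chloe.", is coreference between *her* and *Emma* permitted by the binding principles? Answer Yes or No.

*her* is a pronoun; Principle B requires it to be free in its binding domain — the clause headed by 'convinced'.
— Emma: subject of the clause headed by 'admitted'; c-commands the pronoun but lies outside its binding domain — allowed.

Yes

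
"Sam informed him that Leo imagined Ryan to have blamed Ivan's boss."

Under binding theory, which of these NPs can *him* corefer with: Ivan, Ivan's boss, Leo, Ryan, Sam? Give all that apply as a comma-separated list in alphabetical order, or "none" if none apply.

none

*him* is a pronoun; Principle B requires it to be free in its binding domain — the matrix clause.
— Ivan: possessor inside the object DP of the clause headed by 'blamed'; is c-commanded by the pronoun; coreference would bind this R-expression — blocked (Principle C).
— Ivan's boss: object of the clause headed by 'blamed'; is c-commanded by the pronoun; coreference would bind this R-expression — blocked (Principle C).
— Leo: subject of the clause headed by 'imagined'; is c-commanded by the pronoun; coreference would bind this R-expression — blocked (Principle C).
— Ryan: subject of the clause headed by 'blamed'; is c-commanded by the pronoun; coreference would bind this R-expression — blocked (Principle C).
— Sam: subject of the matrix clause; c-commands the pronoun within its binding domain — blocked (Principle B).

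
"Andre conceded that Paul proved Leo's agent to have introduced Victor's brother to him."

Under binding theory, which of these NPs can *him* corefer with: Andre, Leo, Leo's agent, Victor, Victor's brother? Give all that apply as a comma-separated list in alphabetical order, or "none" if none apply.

Andre, Leo, Victor

*him* is a pronoun; Principle B requires it to be free in its binding domain — the clause headed by 'introduced'.
— Andre: subject of the matrix clause; c-commands the pronoun but lies outside its binding domain — allowed.
— Leo: possessor inside the subject DP of the clause headed by 'introduced'; does not c-command the pronoun — Principle B does not apply; allowed.
— Leo's agent: subject of the clause headed by 'introduced'; c-commands the pronoun within its binding domain — blocked (Principle B).
— Victor: possessor inside the object DP of the clause headed by 'introduced'; does not c-command the pronoun — Principle B does not apply; allowed.
— Victor's brother: object of the clause headed by 'introduced'; c-commands the pronoun within its binding domain — blocked (Principle B).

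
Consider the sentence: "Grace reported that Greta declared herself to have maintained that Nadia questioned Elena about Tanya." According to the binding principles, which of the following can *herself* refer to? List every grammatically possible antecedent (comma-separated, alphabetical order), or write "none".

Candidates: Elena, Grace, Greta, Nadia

*herself* is a reflexive; Principle A requires it to be bound within its binding domain — the clause headed by 'declared'.
— Elena: object of the clause headed by 'questioned'; does not c-command the reflexive — cannot bind it (Principle A).
— Grace: subject of the matrix clause; c-commands the reflexive but lies outside its binding domain — cannot bind it (Principle A).
— Greta: subject of the clause headed by 'declared'; c-commands the reflexive within its binding domain — allowed (Principle A).
— Nadia: subject of the clause headed by 'questioned'; does not c-command the reflexive — cannot bind it (Principle A).

Greta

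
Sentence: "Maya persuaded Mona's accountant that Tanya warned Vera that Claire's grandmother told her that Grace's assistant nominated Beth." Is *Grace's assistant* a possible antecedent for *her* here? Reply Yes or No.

No

*her* is a pronoun; Principle B requires it to be free in its binding domain — the clause headed by 'told'.
— Grace's assistant: subject of the clause headed by 'nominated'; is c-commanded by the pronoun; coreference would bind this R-expression — blocked (Principle C).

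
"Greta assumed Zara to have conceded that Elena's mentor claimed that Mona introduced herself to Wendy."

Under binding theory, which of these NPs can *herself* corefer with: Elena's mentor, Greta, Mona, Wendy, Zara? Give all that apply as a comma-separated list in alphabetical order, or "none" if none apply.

Mona

*herself* is a reflexive; Principle A requires it to be bound within its binding domain — the clause headed by 'introduced'.
— Elena's mentor: subject of the clause headed by 'claimed'; c-commands the reflexive but lies outside its binding domain — cannot bind it (Principle A).
— Greta: subject of the matrix clause; c-commands the reflexive but lies outside its binding domain — cannot bind it (Principle A).
— Mona: subject of the clause headed by 'introduced'; c-commands the reflexive within its binding domain — allowed (Principle A).
— Wendy: second object of the clause headed by 'introduced'; does not c-command the reflexive — cannot bind it (Principle A).
— Zara: subject of the clause headed by 'conceded'; c-commands the reflexive but lies outside its binding domain — cannot bind it (Principle A).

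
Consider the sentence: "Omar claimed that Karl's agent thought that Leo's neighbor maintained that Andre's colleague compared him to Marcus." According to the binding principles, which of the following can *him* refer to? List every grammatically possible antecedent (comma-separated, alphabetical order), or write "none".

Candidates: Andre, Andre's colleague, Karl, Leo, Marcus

Andre, Karl, Leo

*him* is a pronoun; Principle B requires it to be free in its binding domain — the clause headed by 'compared'.
— Andre: possessor inside the subject DP of the clause headed by 'compared'; does not c-command the pronoun — Principle B does not apply; allowed.
— Andre's colleague: subject of the clause headed by 'compared'; c-commands the pronoun within its binding domain — blocked (Principle B).
— Karl: possessor inside the subject DP of the clause headed by 'thought'; does not c-command the pronoun — Principle B does not apply; allowed.
— Leo: possessor inside the subject DP of the clause headed by 'maintained'; does not c-command the pronoun — Principle B does not apply; allowed.
— Marcus: second object of the clause headed by 'compared'; is c-commanded by the pronoun; coreference would bind this R-expression — blocked (Principle C).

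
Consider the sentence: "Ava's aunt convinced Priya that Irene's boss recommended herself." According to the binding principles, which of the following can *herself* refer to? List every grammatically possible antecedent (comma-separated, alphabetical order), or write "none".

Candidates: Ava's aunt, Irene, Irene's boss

*herself* is a reflexive; Principle A requires it to be bound within its binding domain — the clause headed by 'recommended'.
— Ava's aunt: subject of the matrix clause; c-commands the reflexive but lies outside its binding domain — cannot bind it (Principle A).
— Irene: possessor inside the subject DP of the clause headed by 'recommended'; does not c-command the reflexive — cannot bind it (Principle A).
— Irene's boss: subject of the clause headed by 'recommended'; c-commands the reflexive within its binding domain — allowed (Principle A).

Irene's boss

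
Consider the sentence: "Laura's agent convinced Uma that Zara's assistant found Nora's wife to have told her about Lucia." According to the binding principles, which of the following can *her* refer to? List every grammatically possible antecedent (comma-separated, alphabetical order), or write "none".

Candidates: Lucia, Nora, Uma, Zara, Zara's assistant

*her* is a pronoun; Principle B requires it to be free in its binding domain — the clause headed by 'told'.
— Lucia: second object of the clause headed by 'told'; is c-commanded by the pronoun; coreference would bind this R-expression — blocked (Principle C).
— Nora: possessor inside the subject DP of the clause headed by 'told'; does not c-command the pronoun — Principle B does not apply; allowed.
— Uma: object of the matrix clause; c-commands the pronoun but lies outside its binding domain — allowed.
— Zara: possessor inside the subject DP of the clause headed by 'found'; does not c-command the pronoun — Principle B does not apply; allowed.
— Zara's assistant: subject of the clause headed by 'found'; c-commands the pronoun but lies outside its binding domain — allowed.

Nora, Uma, Zara, Zara's assistant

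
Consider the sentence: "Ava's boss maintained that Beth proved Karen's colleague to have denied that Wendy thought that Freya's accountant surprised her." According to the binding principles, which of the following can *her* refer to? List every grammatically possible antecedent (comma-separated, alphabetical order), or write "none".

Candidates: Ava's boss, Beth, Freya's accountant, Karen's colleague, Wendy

*her* is a pronoun; Principle B requires it to be free in its binding domain — the clause headed by 'surprised'.
— Ava's boss: subject of the matrix clause; c-commands the pronoun but lies outside its binding domain — allowed.
— Beth: subject of the clause headed by 'proved'; c-commands the pronoun but lies outside its binding domain — allowed.
— Freya's accountant: subject of the clause headed by 'surprised'; c-commands the pronoun within its binding domain — blocked (Principle B).
— Karen's colleague: subject of the clause headed by 'denied'; c-commands the pronoun but lies outside its binding domain — allowed.
— Wendy: subject of the clause headed by 'thought'; c-commands the pronoun but lies outside its binding domain — allowed.

Ava's boss, Beth, Karen's colleague, Wendy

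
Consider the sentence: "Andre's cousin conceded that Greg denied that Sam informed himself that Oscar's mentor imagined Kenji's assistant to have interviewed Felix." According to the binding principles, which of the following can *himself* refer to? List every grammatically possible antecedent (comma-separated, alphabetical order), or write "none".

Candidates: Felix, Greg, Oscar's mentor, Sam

*himself* is a reflexive; Principle A requires it to be bound within its binding domain — the clause headed by 'informed'.
— Felix: object of the clause headed by 'interviewed'; does not c-command the reflexive — cannot bind it (Principle A).
— Greg: subject of the clause headed by 'denied'; c-commands the reflexive but lies outside its binding domain — cannot bind it (Principle A).
— Oscar's mentor: subject of the clause headed by 'imagined'; does not c-command the reflexive — cannot bind it (Principle A).
— Sam: subject of the clause headed by 'informed'; c-commands the reflexive within its binding domain — allowed (Principle A).

Sam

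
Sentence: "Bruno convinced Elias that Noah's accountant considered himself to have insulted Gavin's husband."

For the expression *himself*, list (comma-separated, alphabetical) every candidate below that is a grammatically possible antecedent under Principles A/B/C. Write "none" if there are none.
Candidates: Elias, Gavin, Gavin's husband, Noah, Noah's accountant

*himself* is a reflexive; Principle A requires it to be bound within its binding domain — the clause headed by 'considered'.
— Elias: object of the matrix clause; c-commands the reflexive but lies outside its binding domain — cannot bind it (Principle A).
— Gavin: possessor inside the object DP of the clause headed by 'insulted'; does not c-command the reflexive — cannot bind it (Principle A).
— Gavin's husband: object of the clause headed by 'insulted'; does not c-command the reflexive — cannot bind it (Principle A).
— Noah: possessor inside the subject DP of the clause headed by 'considered'; does not c-command the reflexive — cannot bind it (Principle A).
— Noah's accountant: subject of the clause headed by 'considered'; c-commands the reflexive within its binding domain — allowed (Principle A).

Noah's accountant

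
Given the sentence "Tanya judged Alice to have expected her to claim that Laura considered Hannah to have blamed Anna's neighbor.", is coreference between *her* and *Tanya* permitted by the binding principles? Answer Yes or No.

Yes

*her* is a pronoun; Principle B requires it to be free in its binding domain — the clause headed by 'expected'.
— Tanya: subject of the matrix clause; c-commands the pronoun but lies outside its binding domain — allowed.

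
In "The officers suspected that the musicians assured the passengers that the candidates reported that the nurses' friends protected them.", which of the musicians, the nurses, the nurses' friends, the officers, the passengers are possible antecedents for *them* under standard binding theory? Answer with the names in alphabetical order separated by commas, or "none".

the musicians, the nurses, the officers, the passengers

*them* is a pronoun; Principle B requires it to be free in its binding domain — the clause headed by 'protected'.
— the musicians: subject of the clause headed by 'assured'; c-commands the pronoun but lies outside its binding domain — allowed.
— the nurses: possessor inside the subject DP of the clause headed by 'protected'; does not c-command the pronoun — Principle B does not apply; allowed.
— the nurses' friends: subject of the clause headed by 'protected'; c-commands the pronoun within its binding domain — blocked (Principle B).
— the officers: subject of the matrix clause; c-commands the pronoun but lies outside its binding domain — allowed.
— the passengers: object of the clause headed by 'assured'; c-commands the pronoun but lies outside its binding domain — allowed.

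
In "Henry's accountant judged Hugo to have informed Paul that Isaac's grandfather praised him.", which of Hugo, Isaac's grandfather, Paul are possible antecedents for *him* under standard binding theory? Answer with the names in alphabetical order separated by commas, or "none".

Hugo, Paul

*him* is a pronoun; Principle B requires it to be free in its binding domain — the clause headed by 'praised'.
— Hugo: subject of the clause headed by 'informed'; c-commands the pronoun but lies outside its binding domain — allowed.
— Isaac's grandfather: subject of the clause headed by 'praised'; c-commands the pronoun within its binding domain — blocked (Principle B).
— Paul: object of the clause headed by 'informed'; c-commands the pronoun but lies outside its binding domain — allowed.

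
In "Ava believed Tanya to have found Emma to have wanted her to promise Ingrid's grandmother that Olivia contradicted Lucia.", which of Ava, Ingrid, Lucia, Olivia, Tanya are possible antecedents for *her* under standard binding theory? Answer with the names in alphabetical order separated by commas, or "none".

*her* is a pronoun; Principle B requires it to be free in its binding domain — the clause headed by 'wanted'.
— Ava: subject of the matrix clause; c-commands the pronoun but lies outside its binding domain — allowed.
— Ingrid: possessor inside the object DP of the clause headed by 'promise'; is c-commanded by the pronoun; coreference would bind this R-expression — blocked (Principle C).
— Lucia: object of the clause headed by 'contradicted'; is c-commanded by the pronoun; coreference would bind this R-expression — blocked (Principle C).
— Olivia: subject of the clause headed by 'contradicted'; is c-commanded by the pronoun; coreference would bind this R-expression — blocked (Principle C).
— Tanya: subject of the clause headed by 'found'; c-commands the pronoun but lies outside its binding domain — allowed.

Ava, Tanya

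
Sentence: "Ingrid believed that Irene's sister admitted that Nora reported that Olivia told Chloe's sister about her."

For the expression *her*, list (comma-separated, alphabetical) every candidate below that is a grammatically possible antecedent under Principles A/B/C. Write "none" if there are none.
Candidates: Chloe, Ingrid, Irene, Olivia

Chloe, Ingrid, Irene

*her* is a pronoun; Principle B requires it to be free in its binding domain — the clause headed by 'told'.
— Chloe: possessor inside the object DP of the clause headed by 'told'; does not c-command the pronoun — Principle B does not apply; allowed.
— Ingrid: subject of the matrix clause; c-commands the pronoun but lies outside its binding domain — allowed.
— Irene: possessor inside the subject DP of the clause headed by 'admitted'; does not c-command the pronoun — Principle B does not apply; allowed.
— Olivia: subject of the clause headed by 'told'; c-commands the pronoun within its binding domain — blocked (Principle B).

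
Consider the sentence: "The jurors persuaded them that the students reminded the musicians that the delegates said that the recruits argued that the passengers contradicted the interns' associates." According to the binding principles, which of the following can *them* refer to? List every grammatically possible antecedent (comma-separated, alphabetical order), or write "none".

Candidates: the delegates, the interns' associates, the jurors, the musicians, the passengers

*them* is a pronoun; Principle B requires it to be free in its binding domain — the matrix clause.
— the delegates: subject of the clause headed by 'said'; is c-commanded by the pronoun; coreference would bind this R-expression — blocked (Principle C).
— the interns' associates: object of the clause headed by 'contradicted'; is c-commanded by the pronoun; coreference would bind this R-expression — blocked (Principle C).
— the jurors: subject of the matrix clause; c-commands the pronoun within its binding domain — blocked (Principle B).
— the musicians: object of the clause headed by 'reminded'; is c-commanded by the pronoun; coreference would bind this R-expression — blocked (Principle C).
— the passengers: subject of the clause headed by 'contradicted'; is c-commanded by the pronoun; coreference would bind this R-expression — blocked (Principle C).

none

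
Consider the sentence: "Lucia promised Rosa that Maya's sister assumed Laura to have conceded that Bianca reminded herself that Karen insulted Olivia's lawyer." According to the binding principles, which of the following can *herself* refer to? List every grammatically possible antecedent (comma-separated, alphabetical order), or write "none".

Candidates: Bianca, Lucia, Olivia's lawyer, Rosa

*herself* is a reflexive; Principle A requires it to be bound within its binding domain — the clause headed by 'reminded'.
— Bianca: subject of the clause headed by 'reminded'; c-commands the reflexive within its binding domain — allowed (Principle A).
— Lucia: subject of the matrix clause; c-commands the reflexive but lies outside its binding domain — cannot bind it (Principle A).
— Olivia's lawyer: object of the clause headed by 'insulted'; does not c-command the reflexive — cannot bind it (Principle A).
— Rosa: object of the matrix clause; c-commands the reflexive but lies outside its binding domain — cannot bind it (Principle A).

Bianca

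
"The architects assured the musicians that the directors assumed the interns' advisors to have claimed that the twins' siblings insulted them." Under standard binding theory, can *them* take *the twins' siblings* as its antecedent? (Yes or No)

*them* is a pronoun; Principle B requires it to be free in its binding domain — the clause headed by 'insulted'.
— the twins' siblings: subject of the clause headed by 'insulted'; c-commands the pronoun within its binding domain — blocked (Principle B).

No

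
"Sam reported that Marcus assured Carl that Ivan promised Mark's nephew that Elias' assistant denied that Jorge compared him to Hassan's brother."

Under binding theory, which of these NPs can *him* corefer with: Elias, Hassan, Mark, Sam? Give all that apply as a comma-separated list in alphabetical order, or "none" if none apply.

Elias, Mark, Sam

*him* is a pronoun; Principle B requires it to be free in its binding domain — the clause headed by 'compared'.
— Elias: possessor inside the subject DP of the clause headed by 'denied'; does not c-command the pronoun — Principle B does not apply; allowed.
— Hassan: possessor inside the second object DP of the clause headed by 'compared'; is c-commanded by the pronoun; coreference would bind this R-expression — blocked (Principle C).
— Mark: possessor inside the object DP of the clause headed by 'promised'; does not c-command the pronoun — Principle B does not apply; allowed.
— Sam: subject of the matrix clause; c-commands the pronoun but lies outside its binding domain — allowed.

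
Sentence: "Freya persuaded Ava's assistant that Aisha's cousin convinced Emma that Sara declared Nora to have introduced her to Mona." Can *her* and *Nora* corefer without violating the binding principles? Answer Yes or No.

*Nora* is an R-expression; Principle C requires it to be free (not bound by any c-commanding expression).
— her: object of the clause headed by 'introduced'; the R-expression locally c-commands the pronoun — coreference blocked (Principle B on the pronoun).

No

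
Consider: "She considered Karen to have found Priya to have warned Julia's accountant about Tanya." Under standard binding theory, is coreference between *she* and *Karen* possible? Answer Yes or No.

*Karen* is an R-expression; Principle C requires it to be free (not bound by any c-commanding expression).
— she: subject of the matrix clause; the pronoun c-commands the R-expression — coreference blocked (Principle C).

No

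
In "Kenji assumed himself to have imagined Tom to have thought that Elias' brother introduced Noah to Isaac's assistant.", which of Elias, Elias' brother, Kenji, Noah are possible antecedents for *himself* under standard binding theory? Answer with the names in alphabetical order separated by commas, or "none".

*himself* is a reflexive; Principle A requires it to be bound within its binding domain — the matrix clause.
— Elias: possessor inside the subject DP of the clause headed by 'introduced'; does not c-command the reflexive — cannot bind it (Principle A).
— Elias' brother: subject of the clause headed by 'introduced'; does not c-command the reflexive — cannot bind it (Principle A).
— Kenji: subject of the matrix clause; c-commands the reflexive within its binding domain — allowed (Principle A).
— Noah: object of the clause headed by 'introduced'; does not c-command the reflexive — cannot bind it (Principle A).

Kenji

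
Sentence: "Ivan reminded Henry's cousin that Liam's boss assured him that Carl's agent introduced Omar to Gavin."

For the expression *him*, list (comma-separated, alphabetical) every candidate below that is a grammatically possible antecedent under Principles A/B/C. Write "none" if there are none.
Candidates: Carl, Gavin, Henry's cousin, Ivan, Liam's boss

Henry's cousin, Ivan

*him* is a pronoun; Principle B requires it to be free in its binding domain — the clause headed by 'assured'.
— Carl: possessor inside the subject DP of the clause headed by 'introduced'; is c-commanded by the pronoun; coreference would bind this R-expression — blocked (Principle C).
— Gavin: second object of the clause headed by 'introduced'; is c-commanded by the pronoun; coreference would bind this R-expression — blocked (Principle C).
— Henry's cousin: object of the matrix clause; c-commands the pronoun but lies outside its binding domain — allowed.
— Ivan: subject of the matrix clause; c-commands the pronoun but lies outside its binding domain — allowed.
— Liam's boss: subject of the clause headed by 'assured'; c-commands the pronoun within its binding domain — blocked (Principle B).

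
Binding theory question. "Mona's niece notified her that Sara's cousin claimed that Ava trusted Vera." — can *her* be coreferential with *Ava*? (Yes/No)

*her* is a pronoun; Principle B requires it to be free in its binding domain — the matrix clause.
— Ava: subject of the clause headed by 'trusted'; is c-commanded by the pronoun; coreference would bind this R-expression — blocked (Principle C).

No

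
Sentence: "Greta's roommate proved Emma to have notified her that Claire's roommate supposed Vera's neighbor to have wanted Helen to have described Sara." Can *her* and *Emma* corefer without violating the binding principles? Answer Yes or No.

No

*Emma* is an R-expression; Principle C requires it to be free (not bound by any c-commanding expression).
— her: object of the clause headed by 'notified'; the R-expression locally c-commands the pronoun — coreference blocked (Principle B on the pronoun).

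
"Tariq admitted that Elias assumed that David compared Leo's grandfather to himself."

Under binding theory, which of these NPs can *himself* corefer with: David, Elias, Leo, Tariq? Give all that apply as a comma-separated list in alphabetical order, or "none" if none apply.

David

*himself* is a reflexive; Principle A requires it to be bound within its binding domain — the clause headed by 'compared'.
— David: subject of the clause headed by 'compared'; c-commands the reflexive within its binding domain — allowed (Principle A).
— Elias: subject of the clause headed by 'assumed'; c-commands the reflexive but lies outside its binding domain — cannot bind it (Principle A).
— Leo: possessor inside the object DP of the clause headed by 'compared'; does not c-command the reflexive — cannot bind it (Principle A).
— Tariq: subject of the matrix clause; c-commands the reflexive but lies outside its binding domain — cannot bind it (Principle A).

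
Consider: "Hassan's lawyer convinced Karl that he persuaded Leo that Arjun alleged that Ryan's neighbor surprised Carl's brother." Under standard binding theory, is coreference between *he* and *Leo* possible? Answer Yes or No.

No

*Leo* is an R-expression; Principle C requires it to be free (not bound by any c-commanding expression).
— he: subject of the clause headed by 'persuaded'; the pronoun c-commands the R-expression — coreference blocked (Principle C).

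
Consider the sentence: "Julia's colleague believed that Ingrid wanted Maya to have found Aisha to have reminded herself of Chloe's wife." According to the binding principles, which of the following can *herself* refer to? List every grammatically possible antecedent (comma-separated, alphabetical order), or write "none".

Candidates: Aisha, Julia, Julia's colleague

*herself* is a reflexive; Principle A requires it to be bound within its binding domain — the clause headed by 'reminded'.
— Aisha: subject of the clause headed by 'reminded'; c-commands the reflexive within its binding domain — allowed (Principle A).
— Julia: possessor inside the subject DP of the matrix clause; does not c-command the reflexive — cannot bind it (Principle A).
— Julia's colleague: subject of the matrix clause; c-commands the reflexive but lies outside its binding domain — cannot bind it (Principle A).

Aisha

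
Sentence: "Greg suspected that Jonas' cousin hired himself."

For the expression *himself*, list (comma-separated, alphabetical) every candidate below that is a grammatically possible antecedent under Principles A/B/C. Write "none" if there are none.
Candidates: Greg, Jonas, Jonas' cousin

Jonas' cousin

*himself* is a reflexive; Principle A requires it to be bound within its binding domain — the clause headed by 'hired'.
— Greg: subject of the matrix clause; c-commands the reflexive but lies outside its binding domain — cannot bind it (Principle A).
— Jonas: possessor inside the subject DP of the clause headed by 'hired'; does not c-command the reflexive — cannot bind it (Principle A).
— Jonas' cousin: subject of the clause headed by 'hired'; c-commands the reflexive within its binding domain — allowed (Principle A).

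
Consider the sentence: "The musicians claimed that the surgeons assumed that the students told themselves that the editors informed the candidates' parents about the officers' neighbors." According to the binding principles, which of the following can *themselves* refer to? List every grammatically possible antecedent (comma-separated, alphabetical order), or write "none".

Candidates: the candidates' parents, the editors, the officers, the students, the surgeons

*themselves* is a reflexive; Principle A requires it to be bound within its binding domain — the clause headed by 'told'.
— the candidates' parents: object of the clause headed by 'informed'; does not c-command the reflexive — cannot bind it (Principle A).
— the editors: subject of the clause headed by 'informed'; does not c-command the reflexive — cannot bind it (Principle A).
— the officers: possessor inside the second object DP of the clause headed by 'informed'; does not c-command the reflexive — cannot bind it (Principle A).
— the students: subject of the clause headed by 'told'; c-commands the reflexive within its binding domain — allowed (Principle A).
— the surgeons: subject of the clause headed by 'assumed'; c-commands the reflexive but lies outside its binding domain — cannot bind it (Principle A).

the students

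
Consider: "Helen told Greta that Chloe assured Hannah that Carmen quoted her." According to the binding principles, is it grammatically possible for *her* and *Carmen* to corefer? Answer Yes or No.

No

*her* is a pronoun; Principle B requires it to be free in its binding domain — the clause headed by 'quoted'.
— Carmen: subject of the clause headed by 'quoted'; c-commands the pronoun within its binding domain — blocked (Principle B).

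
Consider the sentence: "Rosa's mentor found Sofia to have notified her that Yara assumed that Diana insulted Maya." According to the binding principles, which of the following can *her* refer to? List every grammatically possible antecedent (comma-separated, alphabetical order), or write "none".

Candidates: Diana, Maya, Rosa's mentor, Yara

*her* is a pronoun; Principle B requires it to be free in its binding domain — the clause headed by 'notified'.
— Diana: subject of the clause headed by 'insulted'; is c-commanded by the pronoun; coreference would bind this R-expression — blocked (Principle C).
— Maya: object of the clause headed by 'insulted'; is c-commanded by the pronoun; coreference would bind this R-expression — blocked (Principle C).
— Rosa's mentor: subject of the matrix clause; c-commands the pronoun but lies outside its binding domain — allowed.
— Yara: subject of the clause headed by 'assumed'; is c-commanded by the pronoun; coreference would bind this R-expression — blocked (Principle C).

Rosa's mentor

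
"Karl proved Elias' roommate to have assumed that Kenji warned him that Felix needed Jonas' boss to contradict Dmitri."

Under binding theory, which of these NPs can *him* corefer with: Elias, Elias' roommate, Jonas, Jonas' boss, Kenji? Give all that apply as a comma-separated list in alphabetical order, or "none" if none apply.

*him* is a pronoun; Principle B requires it to be free in its binding domain — the clause headed by 'warned'.
— Elias: possessor inside the subject DP of the clause headed by 'assumed'; does not c-command the pronoun — Principle B does not apply; allowed.
— Elias' roommate: subject of the clause headed by 'assumed'; c-commands the pronoun but lies outside its binding domain — allowed.
— Jonas: possessor inside the subject DP of the clause headed by 'contradict'; is c-commanded by the pronoun; coreference would bind this R-expression — blocked (Principle C).
— Jonas' boss: subject of the clause headed by 'contradict'; is c-commanded by the pronoun; coreference would bind this R-expression — blocked (Principle C).
— Kenji: subject of the clause headed by 'warned'; c-commands the pronoun within its binding domain — blocked (Principle B).

Elias, Elias' roommate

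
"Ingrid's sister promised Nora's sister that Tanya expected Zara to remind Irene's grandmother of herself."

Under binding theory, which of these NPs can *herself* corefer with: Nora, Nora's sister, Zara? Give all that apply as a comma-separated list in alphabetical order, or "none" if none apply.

*herself* is a reflexive; Principle A requires it to be bound within its binding domain — the clause headed by 'remind'.
— Nora: possessor inside the object DP of the matrix clause; does not c-command the reflexive — cannot bind it (Principle A).
— Nora's sister: object of the matrix clause; c-commands the reflexive but lies outside its binding domain — cannot bind it (Principle A).
— Zara: subject of the clause headed by 'remind'; c-commands the reflexive within its binding domain — allowed (Principle A).

Zara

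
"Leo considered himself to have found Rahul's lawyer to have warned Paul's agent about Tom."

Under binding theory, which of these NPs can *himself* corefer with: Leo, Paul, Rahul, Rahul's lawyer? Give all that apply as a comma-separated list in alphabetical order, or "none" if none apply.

Leo

*himself* is a reflexive; Principle A requires it to be bound within its binding domain — the matrix clause.
— Leo: subject of the matrix clause; c-commands the reflexive within its binding domain — allowed (Principle A).
— Paul: possessor inside the object DP of the clause headed by 'warned'; does not c-command the reflexive — cannot bind it (Principle A).
— Rahul: possessor inside the subject DP of the clause headed by 'warned'; does not c-command the reflexive — cannot bind it (Principle A).
— Rahul's lawyer: subject of the clause headed by 'warned'; does not c-command the reflexive — cannot bind it (Principle A).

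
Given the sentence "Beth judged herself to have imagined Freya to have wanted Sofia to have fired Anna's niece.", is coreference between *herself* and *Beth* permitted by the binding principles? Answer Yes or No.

Yes

*herself* is a reflexive; Principle A requires it to be bound within its binding domain — the matrix clause.
— Beth: subject of the matrix clause; c-commands the reflexive within its binding domain — allowed (Principle A).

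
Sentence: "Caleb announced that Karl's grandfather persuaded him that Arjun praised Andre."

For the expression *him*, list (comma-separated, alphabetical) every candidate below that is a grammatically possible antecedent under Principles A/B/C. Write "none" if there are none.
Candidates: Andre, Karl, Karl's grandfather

*him* is a pronoun; Principle B requires it to be free in its binding domain — the clause headed by 'persuaded'.
— Andre: object of the clause headed by 'praised'; is c-commanded by the pronoun; coreference would bind this R-expression — blocked (Principle C).
— Karl: possessor inside the subject DP of the clause headed by 'persuaded'; does not c-command the pronoun — Principle B does not apply; allowed.
— Karl's grandfather: subject of the clause headed by 'persuaded'; c-commands the pronoun within its binding domain — blocked (Principle B).

Karl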